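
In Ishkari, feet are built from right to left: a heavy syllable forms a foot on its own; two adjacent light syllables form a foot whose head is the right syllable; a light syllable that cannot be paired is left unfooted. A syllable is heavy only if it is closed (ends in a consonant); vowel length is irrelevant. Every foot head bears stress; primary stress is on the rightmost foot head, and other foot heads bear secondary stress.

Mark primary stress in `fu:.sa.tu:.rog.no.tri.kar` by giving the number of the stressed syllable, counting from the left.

Weights: 1 fu: L, 2 sa L, 3 tu: L, 4 rog H, 5 no L, 6 tri L, 7 kar H.
Parse right to left (heavy = foot alone; LL = one foot; stranded L unfooted): fu: (sa.ˈtu:) (ˈrog) (no.ˈtri) (ˈkar).
Foot heads: 3, 4, 6, 7.
Primary stress on the rightmost head = syllable 7.
Primary stress: syllable 7 → fu:.sa.tu:.rog.no.tri.ˈkar.

7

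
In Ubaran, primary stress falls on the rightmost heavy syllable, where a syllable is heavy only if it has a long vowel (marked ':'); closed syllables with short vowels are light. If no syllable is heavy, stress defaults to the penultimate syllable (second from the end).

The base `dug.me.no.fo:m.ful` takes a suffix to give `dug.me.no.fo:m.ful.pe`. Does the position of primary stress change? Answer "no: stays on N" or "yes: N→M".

no: stays on 4

Base `dug.me.no.fo:m.ful` (5 syllables):
  Weights: 1 dug L, 2 me L, 3 no L, 4 fo:m H, 5 ful L.
  Heavy syllables in the domain: 4. The rightmost is syllable 4 (fo:m).
  → primary stress on syllable 4.
Suffixed `dug.me.no.fo:m.ful.pe` (6 syllables):
  Weights: 1 dug L, 2 me L, 3 no L, 4 fo:m H, 5 ful L, 6 pe L.
  Heavy syllables in the domain: 4. The rightmost is syllable 4 (fo:m).
  → primary stress on syllable 4.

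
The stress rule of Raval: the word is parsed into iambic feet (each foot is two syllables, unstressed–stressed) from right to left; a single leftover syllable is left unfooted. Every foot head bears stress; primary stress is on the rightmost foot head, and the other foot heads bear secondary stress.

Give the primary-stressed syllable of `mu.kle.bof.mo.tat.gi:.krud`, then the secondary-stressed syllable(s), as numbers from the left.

Parse right to left into iambic (σˈσ) feet: mu (kle.ˈbof) (mo.ˈtat) (gi:.ˈkrud). Syllable 1 is left unfooted.
Foot heads (stressed positions): 3, 5, 7.
End Rule Rightmost: primary stress on the rightmost head = syllable 7.
Secondary stress on 3, 5: mu.kle.ˌbof.mo.ˌtat.gi:.ˈkrud.

primary 7, secondary 3, 5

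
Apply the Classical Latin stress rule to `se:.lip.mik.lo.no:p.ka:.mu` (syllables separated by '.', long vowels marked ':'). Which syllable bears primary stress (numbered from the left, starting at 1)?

Classical Latin: stress the penult if heavy (long vowel or closed), else the antepenult.
Weights: 5 no:p H, 6 ka: H, 7 mu L.
The penult (syllable 6, ka:) is heavy, so it takes stress.
Stress on syllable 6: se:.lip.mik.lo.no:p.ˈka:.mu.

6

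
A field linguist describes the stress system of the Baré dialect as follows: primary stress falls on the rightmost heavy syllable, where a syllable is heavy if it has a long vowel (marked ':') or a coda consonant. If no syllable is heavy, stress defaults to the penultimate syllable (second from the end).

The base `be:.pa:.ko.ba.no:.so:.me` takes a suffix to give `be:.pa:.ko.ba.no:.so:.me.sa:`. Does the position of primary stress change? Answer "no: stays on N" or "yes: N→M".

Base `be:.pa:.ko.ba.no:.so:.me` (7 syllables):
  Weights: 1 be: H, 2 pa: H, 3 ko L, 4 ba L, 5 no: H, 6 so: H, 7 me L.
  Heavy syllables in the domain: 1, 2, 5, 6. The rightmost is syllable 6 (so:).
  → primary stress on syllable 6.
Suffixed `be:.pa:.ko.ba.no:.so:.me.sa:` (8 syllables):
  Weights: 1 be: H, 2 pa: H, 3 ko L, 4 ba L, 5 no: H, 6 so: H, 7 me L, 8 sa: H.
  Heavy syllables in the domain: 1, 2, 5, 6, 8. The rightmost is syllable 8 (sa:).
  → primary stress on syllable 8.

yes: 6→8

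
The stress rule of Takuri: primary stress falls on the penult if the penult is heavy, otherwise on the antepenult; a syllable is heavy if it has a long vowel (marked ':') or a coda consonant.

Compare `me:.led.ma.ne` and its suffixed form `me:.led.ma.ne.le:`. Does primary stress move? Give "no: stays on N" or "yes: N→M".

Base `me:.led.ma.ne` (4 syllables):
  Weights: 2 led H, 3 ma L, 4 ne L.
  The penult (syllable 3, ma) is light, so stress falls on the antepenult (syllable 2, led).
  → primary stress on syllable 2.
Suffixed `me:.led.ma.ne.le:` (5 syllables):
  Weights: 3 ma L, 4 ne L, 5 le: H.
  The penult (syllable 4, ne) is light, so stress falls on the antepenult (syllable 3, ma).
  → primary stress on syllable 3.

yes: 2→3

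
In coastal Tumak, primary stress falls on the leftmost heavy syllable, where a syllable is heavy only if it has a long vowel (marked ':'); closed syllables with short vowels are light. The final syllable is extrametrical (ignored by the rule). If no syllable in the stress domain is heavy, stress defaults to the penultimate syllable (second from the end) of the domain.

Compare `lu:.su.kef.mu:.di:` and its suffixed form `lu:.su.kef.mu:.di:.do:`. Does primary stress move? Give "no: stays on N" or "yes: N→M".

no: stays on 1

Base `lu:.su.kef.mu:.di:` (5 syllables):
  The final syllable (5, di:) is extrametrical; the stress domain is syllables 1–4.
  Weights: 1 lu: H, 2 su L, 3 kef L, 4 mu: H.
  Heavy syllables in the domain: 1, 4. The leftmost is syllable 1 (lu:).
  → primary stress on syllable 1.
Suffixed `lu:.su.kef.mu:.di:.do:` (6 syllables):
  The final syllable (6, do:) is extrametrical; the stress domain is syllables 1–5.
  Weights: 1 lu: H, 2 su L, 3 kef L, 4 mu: H, 5 di: H.
  Heavy syllables in the domain: 1, 4, 5. The leftmost is syllable 1 (lu:).
  → primary stress on syllable 1.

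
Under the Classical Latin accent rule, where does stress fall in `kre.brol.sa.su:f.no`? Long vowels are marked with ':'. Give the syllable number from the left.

4

Classical Latin: stress the penult if heavy (long vowel or closed), else the antepenult.
Weights: 3 sa L, 4 su:f H, 5 no L.
The penult (syllable 4, su:f) is heavy, so it takes stress.
Stress on syllable 4: kre.brol.sa.ˈsu:f.no.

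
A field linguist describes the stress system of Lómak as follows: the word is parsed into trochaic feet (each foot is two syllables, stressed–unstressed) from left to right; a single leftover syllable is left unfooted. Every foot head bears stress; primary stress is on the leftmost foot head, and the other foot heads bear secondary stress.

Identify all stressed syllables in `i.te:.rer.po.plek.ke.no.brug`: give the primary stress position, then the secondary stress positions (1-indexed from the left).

primary 1, secondary 3, 5, 7

Parse left to right into trochaic (ˈσσ) feet: (ˈi.te:) (ˈrer.po) (ˈplek.ke) (ˈno.brug).
Foot heads (stressed positions): 1, 3, 5, 7.
End Rule Leftmost: primary stress on the leftmost head = syllable 1.
Secondary stress on 3, 5, 7: ˈi.te:.ˌrer.po.ˌplek.ke.ˌno.brug.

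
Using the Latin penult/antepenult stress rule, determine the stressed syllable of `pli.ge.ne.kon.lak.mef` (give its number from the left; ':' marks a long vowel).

Classical Latin: stress the penult if heavy (long vowel or closed), else the antepenult.
Weights: 4 kon H, 5 lak H, 6 mef H.
The penult (syllable 5, lak) is heavy, so it takes stress.
Stress on syllable 5: pli.ge.ne.kon.ˈlak.mef.

5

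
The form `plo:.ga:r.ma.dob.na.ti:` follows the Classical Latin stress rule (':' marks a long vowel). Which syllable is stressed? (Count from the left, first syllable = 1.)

Classical Latin: stress the penult if heavy (long vowel or closed), else the antepenult.
Weights: 4 dob H, 5 na L, 6 ti: H.
The penult (syllable 5, na) is light, so stress falls on the antepenult (syllable 4, dob).
Stress on syllable 4: plo:.ga:r.ma.ˈdob.na.ti:.

4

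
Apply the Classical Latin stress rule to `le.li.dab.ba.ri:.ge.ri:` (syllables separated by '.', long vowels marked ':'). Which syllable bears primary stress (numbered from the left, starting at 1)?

5

Classical Latin: stress the penult if heavy (long vowel or closed), else the antepenult.
Weights: 5 ri: H, 6 ge L, 7 ri: H.
The penult (syllable 6, ge) is light, so stress falls on the antepenult (syllable 5, ri:).
Stress on syllable 5: le.li.dab.ba.ˈri:.ge.ri:.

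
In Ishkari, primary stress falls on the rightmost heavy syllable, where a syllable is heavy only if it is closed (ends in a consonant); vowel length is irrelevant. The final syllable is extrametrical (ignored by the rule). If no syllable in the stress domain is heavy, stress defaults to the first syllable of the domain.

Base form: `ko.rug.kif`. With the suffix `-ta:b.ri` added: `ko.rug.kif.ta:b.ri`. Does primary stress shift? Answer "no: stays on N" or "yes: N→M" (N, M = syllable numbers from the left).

Base `ko.rug.kif` (3 syllables):
  The final syllable (3, kif) is extrametrical; the stress domain is syllables 1–2.
  Weights: 1 ko L, 2 rug H.
  Heavy syllables in the domain: 2. The rightmost is syllable 2 (rug).
  → primary stress on syllable 2.
Suffixed `ko.rug.kif.ta:b.ri` (5 syllables):
  The final syllable (5, ri) is extrametrical; the stress domain is syllables 1–4.
  Weights: 1 ko L, 2 rug H, 3 kif H, 4 ta:b H.
  Heavy syllables in the domain: 2, 3, 4. The rightmost is syllable 4 (ta:b).
  → primary stress on syllable 4.

yes: 2→4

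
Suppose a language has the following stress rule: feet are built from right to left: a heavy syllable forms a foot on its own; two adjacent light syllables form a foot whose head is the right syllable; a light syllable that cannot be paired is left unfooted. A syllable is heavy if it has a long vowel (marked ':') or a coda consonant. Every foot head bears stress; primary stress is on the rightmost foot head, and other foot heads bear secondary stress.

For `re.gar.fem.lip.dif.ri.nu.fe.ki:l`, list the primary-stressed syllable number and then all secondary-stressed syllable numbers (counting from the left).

Weights: 1 re L, 2 gar H, 3 fem H, 4 lip H, 5 dif H, 6 ri L, 7 nu L, 8 fe L, 9 ki:l H.
Parse right to left (heavy = foot alone; LL = one foot; stranded L unfooted): re (ˈgar) (ˈfem) (ˈlip) (ˈdif) ri (nu.ˈfe) (ˈki:l).
Foot heads: 2, 3, 4, 5, 8, 9.
Primary stress on the rightmost head = syllable 9.
Secondary stress on 2, 3, 4, 5, 8: re.ˌgar.ˌfem.ˌlip.ˌdif.ri.nu.ˌfe.ˈki:l.

primary 9, secondary 2, 3, 4, 5, 8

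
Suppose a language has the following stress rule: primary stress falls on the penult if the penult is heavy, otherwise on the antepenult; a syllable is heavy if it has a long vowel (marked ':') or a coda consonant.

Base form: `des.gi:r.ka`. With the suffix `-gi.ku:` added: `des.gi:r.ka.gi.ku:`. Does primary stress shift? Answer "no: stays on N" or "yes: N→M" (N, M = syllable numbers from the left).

yes: 2→3

Base `des.gi:r.ka` (3 syllables):
  Weights: 1 des H, 2 gi:r H, 3 ka L.
  The penult (syllable 2, gi:r) is heavy, so it takes stress.
  → primary stress on syllable 2.
Suffixed `des.gi:r.ka.gi.ku:` (5 syllables):
  Weights: 3 ka L, 4 gi L, 5 ku: H.
  The penult (syllable 4, gi) is light, so stress falls on the antepenult (syllable 3, ka).
  → primary stress on syllable 3.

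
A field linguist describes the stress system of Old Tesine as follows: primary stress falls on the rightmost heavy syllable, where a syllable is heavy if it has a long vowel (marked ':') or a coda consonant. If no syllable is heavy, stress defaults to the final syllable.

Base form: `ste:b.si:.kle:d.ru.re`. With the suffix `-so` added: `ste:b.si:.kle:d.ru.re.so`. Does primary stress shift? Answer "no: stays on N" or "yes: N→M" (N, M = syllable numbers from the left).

Base `ste:b.si:.kle:d.ru.re` (5 syllables):
  Weights: 1 ste:b H, 2 si: H, 3 kle:d H, 4 ru L, 5 re L.
  Heavy syllables in the domain: 1, 2, 3. The rightmost is syllable 3 (kle:d).
  → primary stress on syllable 3.
Suffixed `ste:b.si:.kle:d.ru.re.so` (6 syllables):
  Weights: 1 ste:b H, 2 si: H, 3 kle:d H, 4 ru L, 5 re L, 6 so L.
  Heavy syllables in the domain: 1, 2, 3. The rightmost is syllable 3 (kle:d).
  → primary stress on syllable 3.

no: stays on 3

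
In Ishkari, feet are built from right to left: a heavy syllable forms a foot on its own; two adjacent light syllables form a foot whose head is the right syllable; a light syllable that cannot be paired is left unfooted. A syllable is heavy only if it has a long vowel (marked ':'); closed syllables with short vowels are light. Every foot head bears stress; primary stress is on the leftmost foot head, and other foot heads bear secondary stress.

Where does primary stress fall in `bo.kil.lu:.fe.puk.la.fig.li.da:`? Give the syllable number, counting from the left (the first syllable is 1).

Weights: 1 bo L, 2 kil L, 3 lu: H, 4 fe L, 5 puk L, 6 la L, 7 fig L, 8 li L, 9 da: H.
Parse right to left (heavy = foot alone; LL = one foot; stranded L unfooted): (bo.ˈkil) (ˈlu:) fe (puk.ˈla) (fig.ˈli) (ˈda:).
Foot heads: 2, 3, 6, 8, 9.
Primary stress on the leftmost head = syllable 2.
Primary stress: syllable 2 → bo.ˈkil.lu:.fe.puk.la.fig.li.da:.

2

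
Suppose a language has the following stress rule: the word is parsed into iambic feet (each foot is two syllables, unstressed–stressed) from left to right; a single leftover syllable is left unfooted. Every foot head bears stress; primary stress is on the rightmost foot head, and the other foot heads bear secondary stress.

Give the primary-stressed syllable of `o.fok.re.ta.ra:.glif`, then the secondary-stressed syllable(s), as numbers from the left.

Parse left to right into iambic (σˈσ) feet: (o.ˈfok) (re.ˈta) (ra:.ˈglif).
Foot heads (stressed positions): 2, 4, 6.
End Rule Rightmost: primary stress on the rightmost head = syllable 6.
Secondary stress on 2, 4: o.ˌfok.re.ˌta.ra:.ˈglif.

primary 6, secondary 2, 4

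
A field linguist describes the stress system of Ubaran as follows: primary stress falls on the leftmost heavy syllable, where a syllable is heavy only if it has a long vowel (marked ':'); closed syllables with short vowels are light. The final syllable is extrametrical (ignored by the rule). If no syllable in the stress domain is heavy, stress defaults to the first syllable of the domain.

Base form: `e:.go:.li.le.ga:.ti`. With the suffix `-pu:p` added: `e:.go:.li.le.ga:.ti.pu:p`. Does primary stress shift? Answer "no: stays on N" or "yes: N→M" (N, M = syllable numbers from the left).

Base `e:.go:.li.le.ga:.ti` (6 syllables):
  The final syllable (6, ti) is extrametrical; the stress domain is syllables 1–5.
  Weights: 1 e: H, 2 go: H, 3 li L, 4 le L, 5 ga: H.
  Heavy syllables in the domain: 1, 2, 5. The leftmost is syllable 1 (e:).
  → primary stress on syllable 1.
Suffixed `e:.go:.li.le.ga:.ti.pu:p` (7 syllables):
  The final syllable (7, pu:p) is extrametrical; the stress domain is syllables 1–6.
  Weights: 1 e: H, 2 go: H, 3 li L, 4 le L, 5 ga: H, 6 ti L.
  Heavy syllables in the domain: 1, 2, 5. The leftmost is syllable 1 (e:).
  → primary stress on syllable 1.

no: stays on 1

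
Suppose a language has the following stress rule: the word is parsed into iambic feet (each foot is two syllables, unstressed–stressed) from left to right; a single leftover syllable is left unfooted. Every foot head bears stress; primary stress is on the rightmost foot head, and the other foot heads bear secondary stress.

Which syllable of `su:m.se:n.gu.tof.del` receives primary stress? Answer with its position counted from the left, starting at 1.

4

Parse left to right into iambic (σˈσ) feet: (su:m.ˈse:n) (gu.ˈtof) del. Syllable 5 is left unfooted.
Foot heads (stressed positions): 2, 4.
End Rule Rightmost: primary stress on the rightmost head = syllable 4.
Primary stress: syllable 4 → su:m.se:n.gu.ˈtof.del.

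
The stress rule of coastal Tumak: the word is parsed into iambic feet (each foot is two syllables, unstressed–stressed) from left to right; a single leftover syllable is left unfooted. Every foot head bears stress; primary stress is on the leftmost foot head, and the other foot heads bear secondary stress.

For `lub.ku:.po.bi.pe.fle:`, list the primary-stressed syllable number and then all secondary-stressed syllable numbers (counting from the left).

primary 2, secondary 4, 6

Parse left to right into iambic (σˈσ) feet: (lub.ˈku:) (po.ˈbi) (pe.ˈfle:).
Foot heads (stressed positions): 2, 4, 6.
End Rule Leftmost: primary stress on the leftmost head = syllable 2.
Secondary stress on 4, 6: lub.ˈku:.po.ˌbi.pe.ˌfle:.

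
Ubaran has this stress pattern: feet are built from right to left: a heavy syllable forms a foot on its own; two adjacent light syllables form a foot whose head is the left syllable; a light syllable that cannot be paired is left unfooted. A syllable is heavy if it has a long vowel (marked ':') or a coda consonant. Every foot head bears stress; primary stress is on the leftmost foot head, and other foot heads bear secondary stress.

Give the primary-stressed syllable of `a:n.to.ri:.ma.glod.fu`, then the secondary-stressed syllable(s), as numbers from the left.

primary 1, secondary 3, 5

Weights: 1 a:n H, 2 to L, 3 ri: H, 4 ma L, 5 glod H, 6 fu L.
Parse right to left (heavy = foot alone; LL = one foot; stranded L unfooted): (ˈa:n) to (ˈri:) ma (ˈglod) fu.
Foot heads: 1, 3, 5.
Primary stress on the leftmost head = syllable 1.
Secondary stress on 3, 5: ˈa:n.to.ˌri:.ma.ˌglod.fu.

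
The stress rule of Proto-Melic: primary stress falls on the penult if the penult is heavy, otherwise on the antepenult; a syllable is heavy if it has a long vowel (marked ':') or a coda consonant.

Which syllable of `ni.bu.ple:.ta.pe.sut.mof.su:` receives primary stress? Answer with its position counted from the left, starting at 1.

7

Weights: 6 sut H, 7 mof H, 8 su: H.
The penult (syllable 7, mof) is heavy, so it takes stress.
Primary stress: syllable 7 → ni.bu.ple:.ta.pe.sut.ˈmof.su:.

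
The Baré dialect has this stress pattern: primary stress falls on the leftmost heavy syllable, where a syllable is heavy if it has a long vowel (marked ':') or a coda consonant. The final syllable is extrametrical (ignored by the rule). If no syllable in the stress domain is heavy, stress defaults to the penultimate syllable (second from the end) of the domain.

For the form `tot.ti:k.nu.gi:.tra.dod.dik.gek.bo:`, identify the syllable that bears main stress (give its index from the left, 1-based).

The final syllable (9, bo:) is extrametrical; the stress domain is syllables 1–8.
Weights: 1 tot H, 2 ti:k H, 3 nu L, 4 gi: H, 5 tra L, 6 dod H, 7 dik H, 8 gek H.
Heavy syllables in the domain: 1, 2, 4, 6, 7, 8. The leftmost is syllable 1 (tot).
Primary stress: syllable 1 → ˈtot.ti:k.nu.gi:.tra.dod.dik.gek.bo:.

1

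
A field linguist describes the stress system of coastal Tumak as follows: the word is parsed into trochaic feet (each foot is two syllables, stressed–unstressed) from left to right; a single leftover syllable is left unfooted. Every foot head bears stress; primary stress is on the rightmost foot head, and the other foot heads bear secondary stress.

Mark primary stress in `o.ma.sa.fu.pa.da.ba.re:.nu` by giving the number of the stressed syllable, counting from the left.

7

Parse left to right into trochaic (ˈσσ) feet: (ˈo.ma) (ˈsa.fu) (ˈpa.da) (ˈba.re:) nu. Syllable 9 is left unfooted.
Foot heads (stressed positions): 1, 3, 5, 7.
End Rule Rightmost: primary stress on the rightmost head = syllable 7.
Primary stress: syllable 7 → o.ma.sa.fu.pa.da.ˈba.re:.nu.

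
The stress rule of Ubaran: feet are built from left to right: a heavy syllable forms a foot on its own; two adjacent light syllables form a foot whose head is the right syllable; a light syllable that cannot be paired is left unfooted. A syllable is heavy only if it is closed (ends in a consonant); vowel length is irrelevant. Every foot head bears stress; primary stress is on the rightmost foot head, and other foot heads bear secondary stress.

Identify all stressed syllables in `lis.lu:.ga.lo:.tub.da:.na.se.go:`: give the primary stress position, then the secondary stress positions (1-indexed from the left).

primary 9, secondary 1, 3, 5, 7

Weights: 1 lis H, 2 lu: L, 3 ga L, 4 lo: L, 5 tub H, 6 da: L, 7 na L, 8 se L, 9 go: L.
Parse left to right (heavy = foot alone; LL = one foot; stranded L unfooted): (ˈlis) (lu:.ˈga) lo: (ˈtub) (da:.ˈna) (se.ˈgo:).
Foot heads: 1, 3, 5, 7, 9.
Primary stress on the rightmost head = syllable 9.
Secondary stress on 1, 3, 5, 7: ˌlis.lu:.ˌga.lo:.ˌtub.da:.ˌna.se.ˈgo:.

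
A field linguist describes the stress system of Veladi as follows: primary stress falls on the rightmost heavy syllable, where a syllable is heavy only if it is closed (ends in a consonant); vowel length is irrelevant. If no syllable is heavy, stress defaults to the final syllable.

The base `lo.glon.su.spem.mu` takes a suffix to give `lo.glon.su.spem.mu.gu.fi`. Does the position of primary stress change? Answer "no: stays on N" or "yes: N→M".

no: stays on 4

Base `lo.glon.su.spem.mu` (5 syllables):
  Weights: 1 lo L, 2 glon H, 3 su L, 4 spem H, 5 mu L.
  Heavy syllables in the domain: 2, 4. The rightmost is syllable 4 (spem).
  → primary stress on syllable 4.
Suffixed `lo.glon.su.spem.mu.gu.fi` (7 syllables):
  Weights: 1 lo L, 2 glon H, 3 su L, 4 spem H, 5 mu L, 6 gu L, 7 fi L.
  Heavy syllables in the domain: 2, 4. The rightmost is syllable 4 (spem).
  → primary stress on syllable 4.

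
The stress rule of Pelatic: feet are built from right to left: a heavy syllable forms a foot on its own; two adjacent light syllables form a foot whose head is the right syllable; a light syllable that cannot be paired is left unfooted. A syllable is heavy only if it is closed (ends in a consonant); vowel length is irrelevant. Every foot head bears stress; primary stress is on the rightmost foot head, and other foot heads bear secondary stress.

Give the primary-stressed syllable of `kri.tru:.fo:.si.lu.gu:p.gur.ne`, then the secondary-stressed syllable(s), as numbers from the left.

Weights: 1 kri L, 2 tru: L, 3 fo: L, 4 si L, 5 lu L, 6 gu:p H, 7 gur H, 8 ne L.
Parse right to left (heavy = foot alone; LL = one foot; stranded L unfooted): kri (tru:.ˈfo:) (si.ˈlu) (ˈgu:p) (ˈgur) ne.
Foot heads: 3, 5, 6, 7.
Primary stress on the rightmost head = syllable 7.
Secondary stress on 3, 5, 6: kri.tru:.ˌfo:.si.ˌlu.ˌgu:p.ˈgur.ne.

primary 7, secondary 3, 5, 6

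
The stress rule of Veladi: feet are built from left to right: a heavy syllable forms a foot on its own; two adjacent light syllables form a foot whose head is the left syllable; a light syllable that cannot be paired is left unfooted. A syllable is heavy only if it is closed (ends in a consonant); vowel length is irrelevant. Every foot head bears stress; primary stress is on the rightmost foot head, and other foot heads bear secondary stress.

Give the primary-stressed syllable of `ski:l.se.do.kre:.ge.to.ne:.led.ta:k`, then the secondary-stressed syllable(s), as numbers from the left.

primary 9, secondary 1, 2, 4, 6, 8

Weights: 1 ski:l H, 2 se L, 3 do L, 4 kre: L, 5 ge L, 6 to L, 7 ne: L, 8 led H, 9 ta:k H.
Parse left to right (heavy = foot alone; LL = one foot; stranded L unfooted): (ˈski:l) (ˈse.do) (ˈkre:.ge) (ˈto.ne:) (ˈled) (ˈta:k).
Foot heads: 1, 2, 4, 6, 8, 9.
Primary stress on the rightmost head = syllable 9.
Secondary stress on 1, 2, 4, 6, 8: ˌski:l.ˌse.do.ˌkre:.ge.ˌto.ne:.ˌled.ˈta:k.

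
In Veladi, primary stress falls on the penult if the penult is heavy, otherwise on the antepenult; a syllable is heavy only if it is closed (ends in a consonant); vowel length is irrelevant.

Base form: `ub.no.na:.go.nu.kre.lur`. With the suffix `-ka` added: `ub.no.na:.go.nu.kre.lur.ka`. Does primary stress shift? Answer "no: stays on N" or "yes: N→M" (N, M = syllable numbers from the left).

Base `ub.no.na:.go.nu.kre.lur` (7 syllables):
  Weights: 5 nu L, 6 kre L, 7 lur H.
  The penult (syllable 6, kre) is light, so stress falls on the antepenult (syllable 5, nu).
  → primary stress on syllable 5.
Suffixed `ub.no.na:.go.nu.kre.lur.ka` (8 syllables):
  Weights: 6 kre L, 7 lur H, 8 ka L.
  The penult (syllable 7, lur) is heavy, so it takes stress.
  → primary stress on syllable 7.

yes: 5→7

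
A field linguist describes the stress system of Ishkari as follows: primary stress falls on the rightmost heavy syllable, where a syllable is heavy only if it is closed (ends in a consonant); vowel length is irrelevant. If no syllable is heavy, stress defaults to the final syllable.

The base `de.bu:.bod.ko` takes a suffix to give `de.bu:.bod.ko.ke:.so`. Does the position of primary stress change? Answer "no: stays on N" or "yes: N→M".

no: stays on 3

Base `de.bu:.bod.ko` (4 syllables):
  Weights: 1 de L, 2 bu: L, 3 bod H, 4 ko L.
  Heavy syllables in the domain: 3. The rightmost is syllable 3 (bod).
  → primary stress on syllable 3.
Suffixed `de.bu:.bod.ko.ke:.so` (6 syllables):
  Weights: 1 de L, 2 bu: L, 3 bod H, 4 ko L, 5 ke: L, 6 so L.
  Heavy syllables in the domain: 3. The rightmost is syllable 3 (bod).
  → primary stress on syllable 3.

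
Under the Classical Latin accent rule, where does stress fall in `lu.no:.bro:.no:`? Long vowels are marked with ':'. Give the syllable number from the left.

3

Classical Latin: stress the penult if heavy (long vowel or closed), else the antepenult.
Weights: 2 no: H, 3 bro: H, 4 no: H.
The penult (syllable 3, bro:) is heavy, so it takes stress.
Stress on syllable 3: lu.no:.ˈbro:.no:.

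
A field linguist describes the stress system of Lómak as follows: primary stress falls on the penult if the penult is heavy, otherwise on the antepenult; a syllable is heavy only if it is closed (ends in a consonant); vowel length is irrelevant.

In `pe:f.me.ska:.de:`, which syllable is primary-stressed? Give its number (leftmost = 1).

Weights: 2 me L, 3 ska: L, 4 de: L.
The penult (syllable 3, ska:) is light, so stress falls on the antepenult (syllable 2, me).
Primary stress: syllable 2 → pe:f.ˈme.ska:.de:.

2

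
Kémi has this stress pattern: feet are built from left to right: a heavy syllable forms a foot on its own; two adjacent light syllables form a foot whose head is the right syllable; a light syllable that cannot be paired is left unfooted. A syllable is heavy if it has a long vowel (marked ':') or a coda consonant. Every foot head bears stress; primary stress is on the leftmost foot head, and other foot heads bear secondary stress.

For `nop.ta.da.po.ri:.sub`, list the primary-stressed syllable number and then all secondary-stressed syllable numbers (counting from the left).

Weights: 1 nop H, 2 ta L, 3 da L, 4 po L, 5 ri: H, 6 sub H.
Parse left to right (heavy = foot alone; LL = one foot; stranded L unfooted): (ˈnop) (ta.ˈda) po (ˈri:) (ˈsub).
Foot heads: 1, 3, 5, 6.
Primary stress on the leftmost head = syllable 1.
Secondary stress on 3, 5, 6: ˈnop.ta.ˌda.po.ˌri:.ˌsub.

primary 1, secondary 3, 5, 6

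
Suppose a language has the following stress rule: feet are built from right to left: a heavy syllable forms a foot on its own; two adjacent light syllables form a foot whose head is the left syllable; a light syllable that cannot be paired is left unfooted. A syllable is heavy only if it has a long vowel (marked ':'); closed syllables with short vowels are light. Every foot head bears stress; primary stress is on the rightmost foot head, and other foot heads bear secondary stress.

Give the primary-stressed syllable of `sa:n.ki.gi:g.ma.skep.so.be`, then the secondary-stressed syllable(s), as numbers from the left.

Weights: 1 sa:n H, 2 ki L, 3 gi:g H, 4 ma L, 5 skep L, 6 so L, 7 be L.
Parse right to left (heavy = foot alone; LL = one foot; stranded L unfooted): (ˈsa:n) ki (ˈgi:g) (ˈma.skep) (ˈso.be).
Foot heads: 1, 3, 4, 6.
Primary stress on the rightmost head = syllable 6.
Secondary stress on 1, 3, 4: ˌsa:n.ki.ˌgi:g.ˌma.skep.ˈso.be.

primary 6, secondary 1, 3, 4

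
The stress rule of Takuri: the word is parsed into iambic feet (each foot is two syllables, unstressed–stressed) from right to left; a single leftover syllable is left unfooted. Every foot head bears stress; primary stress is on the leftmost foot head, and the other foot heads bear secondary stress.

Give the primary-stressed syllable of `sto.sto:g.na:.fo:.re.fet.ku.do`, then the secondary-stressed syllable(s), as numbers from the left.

primary 2, secondary 4, 6, 8

Parse right to left into iambic (σˈσ) feet: (sto.ˈsto:g) (na:.ˈfo:) (re.ˈfet) (ku.ˈdo).
Foot heads (stressed positions): 2, 4, 6, 8.
End Rule Leftmost: primary stress on the leftmost head = syllable 2.
Secondary stress on 4, 6, 8: sto.ˈsto:g.na:.ˌfo:.re.ˌfet.ku.ˌdo.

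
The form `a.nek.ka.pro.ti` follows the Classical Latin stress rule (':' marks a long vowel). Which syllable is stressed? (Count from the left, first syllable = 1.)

Classical Latin: stress the penult if heavy (long vowel or closed), else the antepenult.
Weights: 3 ka L, 4 pro L, 5 ti L.
The penult (syllable 4, pro) is light, so stress falls on the antepenult (syllable 3, ka).
Stress on syllable 3: a.nek.ˈka.pro.ti.

3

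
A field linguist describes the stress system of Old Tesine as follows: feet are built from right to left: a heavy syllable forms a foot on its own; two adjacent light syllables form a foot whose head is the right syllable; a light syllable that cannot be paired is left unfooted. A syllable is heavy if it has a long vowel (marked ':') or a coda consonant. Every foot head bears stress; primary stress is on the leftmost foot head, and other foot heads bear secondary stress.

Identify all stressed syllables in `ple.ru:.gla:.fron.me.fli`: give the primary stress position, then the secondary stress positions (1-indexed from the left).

primary 2, secondary 3, 4, 6

Weights: 1 ple L, 2 ru: H, 3 gla: H, 4 fron H, 5 me L, 6 fli L.
Parse right to left (heavy = foot alone; LL = one foot; stranded L unfooted): ple (ˈru:) (ˈgla:) (ˈfron) (me.ˈfli).
Foot heads: 2, 3, 4, 6.
Primary stress on the leftmost head = syllable 2.
Secondary stress on 3, 4, 6: ple.ˈru:.ˌgla:.ˌfron.me.ˌfli.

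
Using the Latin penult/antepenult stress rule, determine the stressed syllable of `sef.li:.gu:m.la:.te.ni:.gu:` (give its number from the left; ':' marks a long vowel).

Classical Latin: stress the penult if heavy (long vowel or closed), else the antepenult.
Weights: 5 te L, 6 ni: H, 7 gu: H.
The penult (syllable 6, ni:) is heavy, so it takes stress.
Stress on syllable 6: sef.li:.gu:m.la:.te.ˈni:.gu:.

6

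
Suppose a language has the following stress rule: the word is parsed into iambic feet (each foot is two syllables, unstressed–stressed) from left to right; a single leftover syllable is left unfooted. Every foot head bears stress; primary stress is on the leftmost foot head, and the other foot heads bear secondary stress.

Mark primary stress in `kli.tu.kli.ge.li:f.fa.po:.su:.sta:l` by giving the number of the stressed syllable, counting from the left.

Parse left to right into iambic (σˈσ) feet: (kli.ˈtu) (kli.ˈge) (li:f.ˈfa) (po:.ˈsu:) sta:l. Syllable 9 is left unfooted.
Foot heads (stressed positions): 2, 4, 6, 8.
End Rule Leftmost: primary stress on the leftmost head = syllable 2.
Primary stress: syllable 2 → kli.ˈtu.kli.ge.li:f.fa.po:.su:.sta:l.

2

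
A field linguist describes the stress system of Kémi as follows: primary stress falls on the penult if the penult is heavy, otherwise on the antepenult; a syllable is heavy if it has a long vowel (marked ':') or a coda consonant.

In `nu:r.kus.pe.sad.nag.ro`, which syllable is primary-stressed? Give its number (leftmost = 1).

Weights: 4 sad H, 5 nag H, 6 ro L.
The penult (syllable 5, nag) is heavy, so it takes stress.
Primary stress: syllable 5 → nu:r.kus.pe.sad.ˈnag.ro.

5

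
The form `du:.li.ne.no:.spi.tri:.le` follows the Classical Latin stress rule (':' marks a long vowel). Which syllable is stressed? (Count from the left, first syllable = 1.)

6

Classical Latin: stress the penult if heavy (long vowel or closed), else the antepenult.
Weights: 5 spi L, 6 tri: H, 7 le L.
The penult (syllable 6, tri:) is heavy, so it takes stress.
Stress on syllable 6: du:.li.ne.no:.spi.ˈtri:.le.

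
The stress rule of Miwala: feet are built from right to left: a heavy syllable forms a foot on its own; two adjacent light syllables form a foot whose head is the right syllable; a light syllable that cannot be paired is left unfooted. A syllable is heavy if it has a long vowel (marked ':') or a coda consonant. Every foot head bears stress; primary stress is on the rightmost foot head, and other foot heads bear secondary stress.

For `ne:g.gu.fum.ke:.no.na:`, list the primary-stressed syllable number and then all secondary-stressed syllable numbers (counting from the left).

Weights: 1 ne:g H, 2 gu L, 3 fum H, 4 ke: H, 5 no L, 6 na: H.
Parse right to left (heavy = foot alone; LL = one foot; stranded L unfooted): (ˈne:g) gu (ˈfum) (ˈke:) no (ˈna:).
Foot heads: 1, 3, 4, 6.
Primary stress on the rightmost head = syllable 6.
Secondary stress on 1, 3, 4: ˌne:g.gu.ˌfum.ˌke:.no.ˈna:.

primary 6, secondary 1, 3, 4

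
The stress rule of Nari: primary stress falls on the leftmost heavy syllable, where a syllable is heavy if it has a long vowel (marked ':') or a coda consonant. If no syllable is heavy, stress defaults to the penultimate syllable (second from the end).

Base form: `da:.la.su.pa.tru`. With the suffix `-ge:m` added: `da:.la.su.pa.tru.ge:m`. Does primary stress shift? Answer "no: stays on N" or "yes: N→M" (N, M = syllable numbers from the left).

no: stays on 1

Base `da:.la.su.pa.tru` (5 syllables):
  Weights: 1 da: H, 2 la L, 3 su L, 4 pa L, 5 tru L.
  Heavy syllables in the domain: 1. The leftmost is syllable 1 (da:).
  → primary stress on syllable 1.
Suffixed `da:.la.su.pa.tru.ge:m` (6 syllables):
  Weights: 1 da: H, 2 la L, 3 su L, 4 pa L, 5 tru L, 6 ge:m H.
  Heavy syllables in the domain: 1, 6. The leftmost is syllable 1 (da:).
  → primary stress on syllable 1.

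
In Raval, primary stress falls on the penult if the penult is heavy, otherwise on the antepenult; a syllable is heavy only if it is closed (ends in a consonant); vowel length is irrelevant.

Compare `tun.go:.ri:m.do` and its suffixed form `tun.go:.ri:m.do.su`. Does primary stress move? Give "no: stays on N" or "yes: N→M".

no: stays on 3

Base `tun.go:.ri:m.do` (4 syllables):
  Weights: 2 go: L, 3 ri:m H, 4 do L.
  The penult (syllable 3, ri:m) is heavy, so it takes stress.
  → primary stress on syllable 3.
Suffixed `tun.go:.ri:m.do.su` (5 syllables):
  Weights: 3 ri:m H, 4 do L, 5 su L.
  The penult (syllable 4, do) is light, so stress falls on the antepenult (syllable 3, ri:m).
  → primary stress on syllable 3.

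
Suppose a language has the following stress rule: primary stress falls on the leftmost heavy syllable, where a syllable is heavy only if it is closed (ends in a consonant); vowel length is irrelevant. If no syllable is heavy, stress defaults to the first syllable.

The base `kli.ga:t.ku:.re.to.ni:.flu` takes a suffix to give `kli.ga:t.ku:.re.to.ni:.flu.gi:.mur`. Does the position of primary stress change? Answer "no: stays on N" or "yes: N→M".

Base `kli.ga:t.ku:.re.to.ni:.flu` (7 syllables):
  Weights: 1 kli L, 2 ga:t H, 3 ku: L, 4 re L, 5 to L, 6 ni: L, 7 flu L.
  Heavy syllables in the domain: 2. The leftmost is syllable 2 (ga:t).
  → primary stress on syllable 2.
Suffixed `kli.ga:t.ku:.re.to.ni:.flu.gi:.mur` (9 syllables):
  Weights: 1 kli L, 2 ga:t H, 3 ku: L, 4 re L, 5 to L, 6 ni: L, 7 flu L, 8 gi: L, 9 mur H.
  Heavy syllables in the domain: 2, 9. The leftmost is syllable 2 (ga:t).
  → primary stress on syllable 2.

no: stays on 2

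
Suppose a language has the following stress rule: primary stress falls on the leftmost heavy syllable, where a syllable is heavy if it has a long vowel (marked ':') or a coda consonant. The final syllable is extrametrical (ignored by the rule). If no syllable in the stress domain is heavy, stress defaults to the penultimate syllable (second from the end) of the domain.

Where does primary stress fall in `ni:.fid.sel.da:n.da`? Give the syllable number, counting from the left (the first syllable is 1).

1

The final syllable (5, da) is extrametrical; the stress domain is syllables 1–4.
Weights: 1 ni: H, 2 fid H, 3 sel H, 4 da:n H.
Heavy syllables in the domain: 1, 2, 3, 4. The leftmost is syllable 1 (ni:).
Primary stress: syllable 1 → ˈni:.fid.sel.da:n.da.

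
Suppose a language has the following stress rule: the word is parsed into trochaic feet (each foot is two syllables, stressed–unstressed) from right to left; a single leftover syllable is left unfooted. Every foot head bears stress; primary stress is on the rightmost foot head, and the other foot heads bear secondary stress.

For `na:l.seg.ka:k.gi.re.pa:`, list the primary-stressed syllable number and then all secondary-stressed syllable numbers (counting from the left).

Parse right to left into trochaic (ˈσσ) feet: (ˈna:l.seg) (ˈka:k.gi) (ˈre.pa:).
Foot heads (stressed positions): 1, 3, 5.
End Rule Rightmost: primary stress on the rightmost head = syllable 5.
Secondary stress on 1, 3: ˌna:l.seg.ˌka:k.gi.ˈre.pa:.

primary 5, secondary 1, 3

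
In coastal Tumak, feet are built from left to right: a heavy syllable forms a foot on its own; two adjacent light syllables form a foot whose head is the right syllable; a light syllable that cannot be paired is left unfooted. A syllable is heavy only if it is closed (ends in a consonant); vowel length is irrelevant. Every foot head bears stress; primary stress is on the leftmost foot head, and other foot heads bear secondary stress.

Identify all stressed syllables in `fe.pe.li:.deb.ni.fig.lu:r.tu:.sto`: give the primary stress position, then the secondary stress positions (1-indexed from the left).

primary 2, secondary 4, 6, 7, 9

Weights: 1 fe L, 2 pe L, 3 li: L, 4 deb H, 5 ni L, 6 fig H, 7 lu:r H, 8 tu: L, 9 sto L.
Parse left to right (heavy = foot alone; LL = one foot; stranded L unfooted): (fe.ˈpe) li: (ˈdeb) ni (ˈfig) (ˈlu:r) (tu:.ˈsto).
Foot heads: 2, 4, 6, 7, 9.
Primary stress on the leftmost head = syllable 2.
Secondary stress on 4, 6, 7, 9: fe.ˈpe.li:.ˌdeb.ni.ˌfig.ˌlu:r.tu:.ˌsto.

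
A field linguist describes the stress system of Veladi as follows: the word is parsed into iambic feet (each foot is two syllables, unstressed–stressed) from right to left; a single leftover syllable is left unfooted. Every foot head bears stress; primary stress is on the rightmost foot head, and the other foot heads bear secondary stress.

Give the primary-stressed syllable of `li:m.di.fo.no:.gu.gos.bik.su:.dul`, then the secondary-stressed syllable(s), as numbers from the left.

primary 9, secondary 3, 5, 7

Parse right to left into iambic (σˈσ) feet: li:m (di.ˈfo) (no:.ˈgu) (gos.ˈbik) (su:.ˈdul). Syllable 1 is left unfooted.
Foot heads (stressed positions): 3, 5, 7, 9.
End Rule Rightmost: primary stress on the rightmost head = syllable 9.
Secondary stress on 3, 5, 7: li:m.di.ˌfo.no:.ˌgu.gos.ˌbik.su:.ˈdul.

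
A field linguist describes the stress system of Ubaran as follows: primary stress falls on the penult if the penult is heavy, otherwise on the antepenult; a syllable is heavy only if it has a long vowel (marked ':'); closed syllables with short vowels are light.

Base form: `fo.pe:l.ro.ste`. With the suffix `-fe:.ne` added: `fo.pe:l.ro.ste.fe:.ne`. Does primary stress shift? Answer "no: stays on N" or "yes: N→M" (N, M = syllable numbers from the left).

yes: 2→5

Base `fo.pe:l.ro.ste` (4 syllables):
  Weights: 2 pe:l H, 3 ro L, 4 ste L.
  The penult (syllable 3, ro) is light, so stress falls on the antepenult (syllable 2, pe:l).
  → primary stress on syllable 2.
Suffixed `fo.pe:l.ro.ste.fe:.ne` (6 syllables):
  Weights: 4 ste L, 5 fe: H, 6 ne L.
  The penult (syllable 5, fe:) is heavy, so it takes stress.
  → primary stress on syllable 5.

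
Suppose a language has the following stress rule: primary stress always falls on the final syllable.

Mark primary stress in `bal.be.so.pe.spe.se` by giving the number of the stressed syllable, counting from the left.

6

The word has 6 syllables; the final syllable is syllable 6 (se).
Primary stress: syllable 6 → bal.be.so.pe.spe.ˈse.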